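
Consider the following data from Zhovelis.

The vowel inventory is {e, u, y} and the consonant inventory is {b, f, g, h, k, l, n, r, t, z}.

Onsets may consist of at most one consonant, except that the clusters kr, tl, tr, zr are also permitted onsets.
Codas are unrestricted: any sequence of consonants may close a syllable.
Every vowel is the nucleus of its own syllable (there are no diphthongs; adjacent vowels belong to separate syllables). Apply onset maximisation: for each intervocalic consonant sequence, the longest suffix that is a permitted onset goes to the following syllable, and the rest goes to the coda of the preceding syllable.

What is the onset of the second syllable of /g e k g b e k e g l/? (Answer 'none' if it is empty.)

b

The vowels are e, e, e — 3 nuclei, so 3 syllables.
σ1/σ2 boundary: /kgb/ — longest licit onset from the right is /b/, leaving /kg/ as coda.
σ2/σ3 boundary: just /k/ — single C goes to the following onset.
Putting it together: gekg.be.kegl.
Syllable 2 is /be/: onset /b/, nucleus /e/, coda ∅.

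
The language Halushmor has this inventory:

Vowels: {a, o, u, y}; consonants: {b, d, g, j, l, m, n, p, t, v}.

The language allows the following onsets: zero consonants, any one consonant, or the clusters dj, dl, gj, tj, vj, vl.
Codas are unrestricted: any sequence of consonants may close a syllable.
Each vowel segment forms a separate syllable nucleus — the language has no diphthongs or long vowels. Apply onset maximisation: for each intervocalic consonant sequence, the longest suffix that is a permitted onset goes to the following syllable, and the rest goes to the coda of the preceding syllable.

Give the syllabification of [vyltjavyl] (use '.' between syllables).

vyl.tja.vyl

Nuclei (vowels): y, a, y → 3 syllables.
σ1/σ2 boundary: /ltj/ splits as /l/ + /tj/ (/tj/ is the longest suffix that is a licit onset).
σ2/σ3 boundary: /v/ → onset of the next syllable (single consonants are always licit onsets).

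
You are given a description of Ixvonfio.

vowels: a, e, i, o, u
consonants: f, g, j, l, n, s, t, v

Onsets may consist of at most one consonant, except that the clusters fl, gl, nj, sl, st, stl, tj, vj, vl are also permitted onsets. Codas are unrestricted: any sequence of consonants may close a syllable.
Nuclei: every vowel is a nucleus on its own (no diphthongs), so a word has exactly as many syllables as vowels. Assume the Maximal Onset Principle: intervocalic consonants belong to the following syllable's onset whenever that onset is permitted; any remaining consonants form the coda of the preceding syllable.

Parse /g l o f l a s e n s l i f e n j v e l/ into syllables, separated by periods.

glo.fla.sen.sli.fenj.vel

Vowels present: o, a, e, i, e, e; each is a nucleus, giving 6 syllables.
σ1/σ2 boundary: /fl/ — entire cluster is a permitted onset → onset /fl/, coda ∅.
σ2/σ3 boundary: /s/ is a single consonant, so it becomes the next onset.
σ3/σ4 boundary: /nsl/; trying suffixes from longest down, /sl/ is the first permitted one, so coda /n/ | onset /sl/.
σ4/σ5 boundary: /f/ → onset of the next syllable (single consonants are always licit onsets).
σ5/σ6 boundary: cluster /njv/ — the longest permitted-onset suffix is /v/; onset = /v/, preceding coda = /nj/.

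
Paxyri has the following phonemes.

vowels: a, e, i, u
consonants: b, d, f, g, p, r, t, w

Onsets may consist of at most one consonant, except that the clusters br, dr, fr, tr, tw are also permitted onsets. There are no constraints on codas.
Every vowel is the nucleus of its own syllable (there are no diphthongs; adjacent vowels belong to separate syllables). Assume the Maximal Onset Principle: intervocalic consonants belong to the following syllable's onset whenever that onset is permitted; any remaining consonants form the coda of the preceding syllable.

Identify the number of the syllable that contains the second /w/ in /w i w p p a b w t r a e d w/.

1

Vowels present: i, a, a, e; each is a nucleus, giving 4 syllables.
V1 /i/ – V2 /a/: cluster /wpp/ — the longest permitted-onset suffix is /p/; onset = /p/, preceding coda = /wp/.
V2 /a/ – V3 /a/: /bwtr/ splits as /bw/ + /tr/ (/tr/ is the longest suffix that is a licit onset).
V3 /a/ – V4 /e/: hiatus — the boundary sits between the two vowels.
Syllabification: wiwp.pabw.tra.edw.
The second /w/ is in the coda of syllable 1 (/wiwp/).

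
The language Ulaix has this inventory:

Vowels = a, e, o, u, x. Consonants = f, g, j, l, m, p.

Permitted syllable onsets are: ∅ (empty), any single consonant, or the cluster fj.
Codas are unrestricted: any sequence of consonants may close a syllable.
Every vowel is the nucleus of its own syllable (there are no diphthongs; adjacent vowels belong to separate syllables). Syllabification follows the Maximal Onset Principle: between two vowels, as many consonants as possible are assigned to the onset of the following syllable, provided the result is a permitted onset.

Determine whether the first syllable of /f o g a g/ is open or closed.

Nuclei (vowels): o, a → 2 syllables.
/o…a/ gap (V1→V2): just /g/ — single C goes to the following onset.
So the parse is fo.gag.
Syllable 1 is /fo/; it ends in its nucleus with no coda, so it is open.

open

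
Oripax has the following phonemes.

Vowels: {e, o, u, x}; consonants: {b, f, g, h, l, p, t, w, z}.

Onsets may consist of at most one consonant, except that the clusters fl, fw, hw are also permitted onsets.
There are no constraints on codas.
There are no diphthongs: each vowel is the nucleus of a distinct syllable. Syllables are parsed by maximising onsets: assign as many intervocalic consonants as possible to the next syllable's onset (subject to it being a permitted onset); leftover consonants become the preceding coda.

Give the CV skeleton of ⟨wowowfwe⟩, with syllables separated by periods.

The vowels are o, o, e — 3 nuclei, so 3 syllables.
σ1/σ2 boundary: /w/ is a single consonant, so it becomes the next onset.
σ2/σ3 boundary: /wfw/; trying suffixes from longest down, /fw/ is the first permitted one, so coda /w/ | onset /fw/.
Putting it together: wo.wow.fwe.
Mapping each syllable to C/V: /wo/ → CV, /wow/ → CVC, /fwe/ → CCV.

CV.CVC.CCV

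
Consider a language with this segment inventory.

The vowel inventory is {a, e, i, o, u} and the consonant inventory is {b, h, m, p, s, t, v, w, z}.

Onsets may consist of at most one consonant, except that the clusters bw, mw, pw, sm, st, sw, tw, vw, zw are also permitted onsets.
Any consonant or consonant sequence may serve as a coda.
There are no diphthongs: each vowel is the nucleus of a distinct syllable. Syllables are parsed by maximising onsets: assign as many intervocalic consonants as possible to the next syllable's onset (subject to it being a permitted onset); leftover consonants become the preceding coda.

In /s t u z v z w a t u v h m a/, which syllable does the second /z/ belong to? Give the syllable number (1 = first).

2

Nuclei (vowels): u, a, u, a → 4 syllables.
V1 /u/ – V2 /a/: /zvzw/ splits as /zv/ + /zw/ (/zw/ is the longest suffix that is a licit onset).
V2 /a/ – V3 /u/: /t/ is a single consonant, so it becomes the next onset.
V3 /u/ – V4 /a/: /vhm/; trying suffixes from longest down, /m/ is the first permitted one, so coda /vh/ | onset /m/.
So the parse is stuzv.zwa.tuvh.ma.
The second /z/ is in the onset of syllable 2 (/zwa/).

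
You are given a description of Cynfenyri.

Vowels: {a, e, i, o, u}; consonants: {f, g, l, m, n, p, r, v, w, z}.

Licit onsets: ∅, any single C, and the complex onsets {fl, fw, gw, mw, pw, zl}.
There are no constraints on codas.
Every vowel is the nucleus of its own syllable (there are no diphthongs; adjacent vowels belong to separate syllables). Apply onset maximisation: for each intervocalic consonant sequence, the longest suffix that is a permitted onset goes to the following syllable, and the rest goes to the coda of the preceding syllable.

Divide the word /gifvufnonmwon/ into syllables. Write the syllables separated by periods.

gif.vuf.non.mwon

Vowels present: i, u, o, o; each is a nucleus, giving 4 syllables.
Between /i/ (V1) and /u/ (V2): /fv/ splits as /f/ + /v/ (/v/ is the longest suffix that is a licit onset).
Between /u/ (V2) and /o/ (V3): cluster /fn/ — the longest permitted-onset suffix is /n/; onset = /n/, preceding coda = /f/.
Between /o/ (V3) and /o/ (V4): /nmw/ — longest licit onset from the right is /mw/, leaving /n/ as coda.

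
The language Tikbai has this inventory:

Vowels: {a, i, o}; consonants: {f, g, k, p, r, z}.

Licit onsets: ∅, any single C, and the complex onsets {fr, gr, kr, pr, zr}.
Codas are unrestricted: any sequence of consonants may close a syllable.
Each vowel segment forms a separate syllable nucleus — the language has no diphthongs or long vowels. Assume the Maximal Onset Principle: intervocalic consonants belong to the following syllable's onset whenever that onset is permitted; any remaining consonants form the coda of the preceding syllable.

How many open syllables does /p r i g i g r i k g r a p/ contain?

Nuclei (vowels): i, i, i, a → 4 syllables.
Between /i/ (V1) and /i/ (V2): /g/ is a single consonant, so it becomes the next onset.
Between /i/ (V2) and /i/ (V3): /gr/ — entire cluster is a permitted onset → onset /gr/, coda ∅.
Between /i/ (V3) and /a/ (V4): /kgr/ splits as /k/ + /gr/ (/gr/ is the longest suffix that is a licit onset).
Putting it together: pri.gi.grik.grap.
Classifying each syllable: /pri/ (open), /gi/ (open), /grik/ (closed), /grap/ (closed).
Open syllables: 2.

2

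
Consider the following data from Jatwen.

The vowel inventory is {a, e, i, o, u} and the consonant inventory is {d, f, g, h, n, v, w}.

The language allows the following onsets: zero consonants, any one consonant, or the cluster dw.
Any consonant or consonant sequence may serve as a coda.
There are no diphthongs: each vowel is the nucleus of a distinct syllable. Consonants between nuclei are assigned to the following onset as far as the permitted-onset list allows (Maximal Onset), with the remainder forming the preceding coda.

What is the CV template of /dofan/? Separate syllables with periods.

CV.CVC

The vowels are o, a — 2 nuclei, so 2 syllables.
/o…a/ gap (V1→V2): /f/ is a single consonant, so it becomes the next onset.
Syllabification: do.fan.
Mapping each syllable to C/V: /do/ → CV, /fan/ → CVC.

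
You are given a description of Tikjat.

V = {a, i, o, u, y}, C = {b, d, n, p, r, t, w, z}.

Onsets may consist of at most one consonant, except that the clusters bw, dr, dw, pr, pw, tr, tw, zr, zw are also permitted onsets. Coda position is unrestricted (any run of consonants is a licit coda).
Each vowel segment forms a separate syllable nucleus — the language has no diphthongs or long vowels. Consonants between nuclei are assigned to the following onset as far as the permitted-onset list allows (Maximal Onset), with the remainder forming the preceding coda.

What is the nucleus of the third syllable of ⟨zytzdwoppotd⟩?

Nuclei (vowels): y, o, o → 3 syllables.
The third nucleus (vowel 3 from the left) is /o/.

o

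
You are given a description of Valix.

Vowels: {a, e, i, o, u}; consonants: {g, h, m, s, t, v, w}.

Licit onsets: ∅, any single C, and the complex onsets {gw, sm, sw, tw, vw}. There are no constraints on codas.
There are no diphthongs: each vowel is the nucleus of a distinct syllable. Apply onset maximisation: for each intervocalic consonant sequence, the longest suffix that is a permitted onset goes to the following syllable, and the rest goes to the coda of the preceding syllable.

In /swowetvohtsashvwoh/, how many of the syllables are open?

Vowels present: o, e, o, a, o; each is a nucleus, giving 5 syllables.
V1 /o/ – V2 /e/: just /w/ — single C goes to the following onset.
V2 /e/ – V3 /o/: cluster /tv/ — the longest permitted-onset suffix is /v/; onset = /v/, preceding coda = /t/.
V3 /o/ – V4 /a/: /hts/; trying suffixes from longest down, /s/ is the first permitted one, so coda /ht/ | onset /s/.
V4 /a/ – V5 /o/: /shvw/; trying suffixes from longest down, /vw/ is the first permitted one, so coda /sh/ | onset /vw/.
Syllabification: swo.wet.voht.sash.vwoh.
Classifying each syllable: /swo/ (open), /wet/ (closed), /voht/ (closed), /sash/ (closed), /vwoh/ (closed).
Open syllables: 1.

1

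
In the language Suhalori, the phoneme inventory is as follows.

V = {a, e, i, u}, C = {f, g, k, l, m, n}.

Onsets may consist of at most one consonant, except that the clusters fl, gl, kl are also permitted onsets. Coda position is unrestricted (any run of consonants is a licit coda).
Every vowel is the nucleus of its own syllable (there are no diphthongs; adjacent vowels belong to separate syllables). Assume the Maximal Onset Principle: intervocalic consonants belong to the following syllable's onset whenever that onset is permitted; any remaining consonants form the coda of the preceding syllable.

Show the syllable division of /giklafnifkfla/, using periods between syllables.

gi.klaf.nifk.fla

The vowels are i, a, i, a — 4 nuclei, so 4 syllables.
Between /i/ (V1) and /a/ (V2): /kl/ is a licit onset in full, so it all attaches to the next syllable.
Between /a/ (V2) and /i/ (V3): /fn/ splits as /f/ + /n/ (/n/ is the longest suffix that is a licit onset).
Between /i/ (V3) and /a/ (V4): /fkfl/ splits as /fk/ + /fl/ (/fl/ is the longest suffix that is a licit onset).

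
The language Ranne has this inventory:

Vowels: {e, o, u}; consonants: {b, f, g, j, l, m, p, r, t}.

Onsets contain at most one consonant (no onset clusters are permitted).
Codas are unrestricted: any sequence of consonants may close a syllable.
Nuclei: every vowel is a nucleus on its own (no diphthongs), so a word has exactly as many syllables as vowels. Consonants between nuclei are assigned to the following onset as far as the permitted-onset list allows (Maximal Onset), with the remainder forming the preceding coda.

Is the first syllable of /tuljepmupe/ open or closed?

Vowels present: u, e, u, e; each is a nucleus, giving 4 syllables.
σ1/σ2 boundary: /lj/ splits as /l/ + /j/ (/j/ is the longest suffix that is a licit onset).
σ2/σ3 boundary: cluster /pm/ — the longest permitted-onset suffix is /m/; onset = /m/, preceding coda = /p/.
σ3/σ4 boundary: /p/ is a single consonant, so it becomes the next onset.
Putting it together: tul.jep.mu.pe.
Syllable 1 is /tul/ with coda /l/, so it is closed.

closed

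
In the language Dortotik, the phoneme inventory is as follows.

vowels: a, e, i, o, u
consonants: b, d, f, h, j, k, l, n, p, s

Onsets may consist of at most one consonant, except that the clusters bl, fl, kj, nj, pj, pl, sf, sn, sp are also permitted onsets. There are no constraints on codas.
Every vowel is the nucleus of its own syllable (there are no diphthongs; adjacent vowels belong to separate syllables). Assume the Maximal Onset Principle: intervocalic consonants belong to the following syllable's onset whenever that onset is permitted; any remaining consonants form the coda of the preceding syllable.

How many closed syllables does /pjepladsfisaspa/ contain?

The vowels are e, a, i, a, a — 5 nuclei, so 5 syllables.
σ1/σ2 boundary: /pl/ — entire cluster is a permitted onset → onset /pl/, coda ∅.
σ2/σ3 boundary: /dsf/ — longest licit onset from the right is /sf/, leaving /d/ as coda.
σ3/σ4 boundary: /s/ → onset of the next syllable (single consonants are always licit onsets).
σ4/σ5 boundary: cluster /sp/ — /sp/ is itself a permitted onset, so the whole cluster goes right; preceding coda = ∅.
Result: pje.plad.sfi.sa.spa.
Classifying each syllable: /pje/ (open), /plad/ (closed), /sfi/ (open), /sa/ (open), /spa/ (open).
Closed syllables: 1.

1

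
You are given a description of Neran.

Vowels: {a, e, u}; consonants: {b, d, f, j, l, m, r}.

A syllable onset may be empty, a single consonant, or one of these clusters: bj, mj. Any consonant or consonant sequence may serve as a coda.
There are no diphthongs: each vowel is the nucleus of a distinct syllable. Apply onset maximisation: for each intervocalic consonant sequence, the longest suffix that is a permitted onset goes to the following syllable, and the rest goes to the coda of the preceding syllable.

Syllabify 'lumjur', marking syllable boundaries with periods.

The vowels are u, u — 2 nuclei, so 2 syllables.
/u…u/ gap (V1→V2): /mj/ is a licit onset in full, so it all attaches to the next syllable.

lu.mjur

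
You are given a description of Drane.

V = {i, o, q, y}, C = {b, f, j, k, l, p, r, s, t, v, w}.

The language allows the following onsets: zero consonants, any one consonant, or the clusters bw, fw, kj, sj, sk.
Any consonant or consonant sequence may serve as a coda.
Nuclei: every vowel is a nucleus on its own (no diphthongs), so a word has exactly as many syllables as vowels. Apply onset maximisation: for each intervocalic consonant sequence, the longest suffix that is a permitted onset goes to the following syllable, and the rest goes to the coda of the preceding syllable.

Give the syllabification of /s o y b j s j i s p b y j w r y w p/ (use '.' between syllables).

The vowels are o, y, i, y, y — 5 nuclei, so 5 syllables.
/o…y/ gap (V1→V2): hiatus — the boundary sits between the two vowels.
/y…i/ gap (V2→V3): cluster /bjsj/ — the longest permitted-onset suffix is /sj/; onset = /sj/, preceding coda = /bj/.
/i…y/ gap (V3→V4): /spb/; trying suffixes from longest down, /b/ is the first permitted one, so coda /sp/ | onset /b/.
/y…y/ gap (V4→V5): /jwr/ — longest licit onset from the right is /r/, leaving /jw/ as coda.

so.ybj.sjisp.byjw.rywp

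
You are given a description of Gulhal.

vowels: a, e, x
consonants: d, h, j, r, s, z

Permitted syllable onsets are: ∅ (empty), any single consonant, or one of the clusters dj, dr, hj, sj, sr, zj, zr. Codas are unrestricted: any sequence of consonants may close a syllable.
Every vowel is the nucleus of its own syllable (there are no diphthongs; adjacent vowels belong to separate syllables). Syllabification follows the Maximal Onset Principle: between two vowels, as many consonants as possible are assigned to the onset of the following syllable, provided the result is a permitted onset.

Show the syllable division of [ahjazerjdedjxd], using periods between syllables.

The vowels are a, a, e, e, x — 5 nuclei, so 5 syllables.
σ1/σ2 boundary: /hj/ — entire cluster is a permitted onset → onset /hj/, coda ∅.
σ2/σ3 boundary: just /z/ — single C goes to the following onset.
σ3/σ4 boundary: /rjd/; trying suffixes from longest down, /d/ is the first permitted one, so coda /rj/ | onset /d/.
σ4/σ5 boundary: /dj/ is a licit onset in full, so it all attaches to the next syllable.

a.hja.zerj.de.djxd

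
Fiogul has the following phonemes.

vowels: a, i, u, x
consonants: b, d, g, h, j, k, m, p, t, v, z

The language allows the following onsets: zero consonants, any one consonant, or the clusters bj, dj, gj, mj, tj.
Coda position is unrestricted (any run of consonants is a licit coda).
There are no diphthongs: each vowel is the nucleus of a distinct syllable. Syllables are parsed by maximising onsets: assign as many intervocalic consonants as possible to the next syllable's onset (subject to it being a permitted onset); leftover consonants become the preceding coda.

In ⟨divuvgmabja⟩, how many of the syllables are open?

3

Nuclei (vowels): i, u, a, a → 4 syllables.
V1 /i/ – V2 /u/: /v/ is a single consonant, so it becomes the next onset.
V2 /u/ – V3 /a/: /vgm/; trying suffixes from longest down, /m/ is the first permitted one, so coda /vg/ | onset /m/.
V3 /a/ – V4 /a/: /bj/ — entire cluster is a permitted onset → onset /bj/, coda ∅.
Syllabification: di.vuvg.ma.bja.
Classifying each syllable: /di/ (open), /vuvg/ (closed), /ma/ (open), /bja/ (open).
Open syllables: 3.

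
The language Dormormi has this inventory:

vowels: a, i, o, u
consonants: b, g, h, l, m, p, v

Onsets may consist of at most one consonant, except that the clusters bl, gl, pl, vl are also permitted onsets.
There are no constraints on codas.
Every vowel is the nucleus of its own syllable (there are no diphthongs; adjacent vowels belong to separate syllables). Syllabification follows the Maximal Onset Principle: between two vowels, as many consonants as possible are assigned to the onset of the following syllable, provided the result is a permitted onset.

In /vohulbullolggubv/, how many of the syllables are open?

1

Vowels present: o, u, u, o, u; each is a nucleus, giving 5 syllables.
/o…u/ gap (V1→V2): just /h/ — single C goes to the following onset.
/u…u/ gap (V2→V3): cluster /lb/ — the longest permitted-onset suffix is /b/; onset = /b/, preceding coda = /l/.
/u…o/ gap (V3→V4): cluster /ll/ — the longest permitted-onset suffix is /l/; onset = /l/, preceding coda = /l/.
/o…u/ gap (V4→V5): cluster /lgg/ — the longest permitted-onset suffix is /g/; onset = /g/, preceding coda = /lg/.
Putting it together: vo.hul.bul.lolg.gubv.
Classifying each syllable: /vo/ (open), /hul/ (closed), /bul/ (closed), /lolg/ (closed), /gubv/ (closed).
Open syllables: 1.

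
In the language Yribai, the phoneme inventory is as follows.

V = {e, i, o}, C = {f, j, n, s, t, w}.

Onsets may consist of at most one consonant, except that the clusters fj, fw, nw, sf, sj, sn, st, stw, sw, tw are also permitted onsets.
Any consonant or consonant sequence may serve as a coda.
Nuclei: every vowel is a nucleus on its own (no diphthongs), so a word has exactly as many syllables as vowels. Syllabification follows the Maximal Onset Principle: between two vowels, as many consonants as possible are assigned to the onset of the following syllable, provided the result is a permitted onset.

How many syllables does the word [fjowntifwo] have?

Vowels present: o, i, o; each is a nucleus, giving 3 syllables.

3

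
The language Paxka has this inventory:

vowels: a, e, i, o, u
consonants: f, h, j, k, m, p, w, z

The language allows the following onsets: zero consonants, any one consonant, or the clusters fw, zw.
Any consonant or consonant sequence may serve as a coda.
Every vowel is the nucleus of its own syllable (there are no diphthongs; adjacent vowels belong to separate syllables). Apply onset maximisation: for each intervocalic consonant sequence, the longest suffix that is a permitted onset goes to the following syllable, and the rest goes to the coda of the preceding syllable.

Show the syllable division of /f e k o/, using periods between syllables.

fe.ko

Vowels present: e, o; each is a nucleus, giving 2 syllables.
Between /e/ (V1) and /o/ (V2): just /k/ — single C goes to the following onset.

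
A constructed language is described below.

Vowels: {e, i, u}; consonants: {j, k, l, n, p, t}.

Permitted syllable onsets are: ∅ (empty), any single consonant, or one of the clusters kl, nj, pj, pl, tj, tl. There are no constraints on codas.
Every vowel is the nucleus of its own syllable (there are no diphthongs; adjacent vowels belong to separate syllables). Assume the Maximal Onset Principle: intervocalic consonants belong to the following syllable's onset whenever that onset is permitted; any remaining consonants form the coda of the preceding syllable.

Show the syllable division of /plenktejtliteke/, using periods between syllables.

plenk.tej.tli.te.ke

The vowels are e, e, i, e, e — 5 nuclei, so 5 syllables.
V1 /e/ – V2 /e/: cluster /nkt/ — the longest permitted-onset suffix is /t/; onset = /t/, preceding coda = /nk/.
V2 /e/ – V3 /i/: cluster /jtl/ — the longest permitted-onset suffix is /tl/; onset = /tl/, preceding coda = /j/.
V3 /i/ – V4 /e/: just /t/ — single C goes to the following onset.
V4 /e/ – V5 /e/: just /k/ — single C goes to the following onset.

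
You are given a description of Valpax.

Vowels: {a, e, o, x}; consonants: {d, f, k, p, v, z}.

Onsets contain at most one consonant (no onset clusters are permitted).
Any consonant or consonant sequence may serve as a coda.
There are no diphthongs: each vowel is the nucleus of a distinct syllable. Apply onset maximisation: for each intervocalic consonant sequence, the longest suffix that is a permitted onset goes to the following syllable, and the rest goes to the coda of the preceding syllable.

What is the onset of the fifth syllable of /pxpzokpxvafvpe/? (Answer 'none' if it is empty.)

p

Nuclei (vowels): x, o, x, a, e → 5 syllables.
σ1/σ2 boundary: /pz/ splits as /p/ + /z/ (/z/ is the longest suffix that is a licit onset).
σ2/σ3 boundary: /kp/; trying suffixes from longest down, /p/ is the first permitted one, so coda /k/ | onset /p/.
σ3/σ4 boundary: just /v/ — single C goes to the following onset.
σ4/σ5 boundary: cluster /fvp/ — the longest permitted-onset suffix is /p/; onset = /p/, preceding coda = /fv/.
Result: pxp.zok.px.vafv.pe.
Syllable 5 is /pe/: onset /p/, nucleus /e/, coda ∅.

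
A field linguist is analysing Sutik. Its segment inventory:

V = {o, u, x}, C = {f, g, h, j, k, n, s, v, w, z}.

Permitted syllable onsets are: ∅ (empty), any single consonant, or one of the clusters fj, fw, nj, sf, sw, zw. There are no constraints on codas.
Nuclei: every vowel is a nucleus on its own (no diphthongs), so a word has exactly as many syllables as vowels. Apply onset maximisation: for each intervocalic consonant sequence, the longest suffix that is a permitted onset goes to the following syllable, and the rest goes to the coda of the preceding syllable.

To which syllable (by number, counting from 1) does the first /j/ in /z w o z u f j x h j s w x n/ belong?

3

The vowels are o, u, x, x — 4 nuclei, so 4 syllables.
Between /o/ (V1) and /u/ (V2): /z/ is a single consonant, so it becomes the next onset.
Between /u/ (V2) and /x/ (V3): /fj/ — entire cluster is a permitted onset → onset /fj/, coda ∅.
Between /x/ (V3) and /x/ (V4): /hjsw/; trying suffixes from longest down, /sw/ is the first permitted one, so coda /hj/ | onset /sw/.
Result: zwo.zu.fjxhj.swxn.
The first /j/ is in the onset of syllable 3 (/fjxhj/).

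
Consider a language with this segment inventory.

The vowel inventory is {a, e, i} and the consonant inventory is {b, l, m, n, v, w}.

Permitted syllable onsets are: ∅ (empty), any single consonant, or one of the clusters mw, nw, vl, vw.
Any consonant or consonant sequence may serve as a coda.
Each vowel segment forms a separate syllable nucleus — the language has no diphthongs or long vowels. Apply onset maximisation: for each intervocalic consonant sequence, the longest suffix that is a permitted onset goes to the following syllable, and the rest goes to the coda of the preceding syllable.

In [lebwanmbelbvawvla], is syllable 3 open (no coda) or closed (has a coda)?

Nuclei (vowels): e, a, e, a, a → 5 syllables.
σ1/σ2 boundary: cluster /bw/ — the longest permitted-onset suffix is /w/; onset = /w/, preceding coda = /b/.
σ2/σ3 boundary: /nmb/; trying suffixes from longest down, /b/ is the first permitted one, so coda /nm/ | onset /b/.
σ3/σ4 boundary: cluster /lbv/ — the longest permitted-onset suffix is /v/; onset = /v/, preceding coda = /lb/.
σ4/σ5 boundary: cluster /wvl/ — the longest permitted-onset suffix is /vl/; onset = /vl/, preceding coda = /w/.
Result: leb.wanm.belb.vaw.vla.
Syllable 3 is /belb/ with coda /lb/, so it is closed.

closed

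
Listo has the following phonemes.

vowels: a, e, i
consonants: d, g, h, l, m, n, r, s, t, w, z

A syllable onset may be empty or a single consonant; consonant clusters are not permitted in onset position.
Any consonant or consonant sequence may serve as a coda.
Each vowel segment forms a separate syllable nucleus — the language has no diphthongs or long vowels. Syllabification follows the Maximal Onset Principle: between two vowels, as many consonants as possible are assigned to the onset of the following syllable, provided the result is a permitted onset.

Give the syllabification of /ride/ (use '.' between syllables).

ri.de

Vowels present: i, e; each is a nucleus, giving 2 syllables.
V1 /i/ – V2 /e/: just /d/ — single C goes to the following onset.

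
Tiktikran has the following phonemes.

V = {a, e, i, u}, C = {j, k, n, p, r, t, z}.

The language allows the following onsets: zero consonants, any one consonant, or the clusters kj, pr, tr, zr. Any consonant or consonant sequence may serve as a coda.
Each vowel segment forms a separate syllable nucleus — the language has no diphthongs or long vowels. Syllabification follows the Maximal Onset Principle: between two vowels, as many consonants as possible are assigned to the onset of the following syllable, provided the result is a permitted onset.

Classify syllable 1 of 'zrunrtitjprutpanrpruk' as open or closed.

Vowels present: u, i, u, a, u; each is a nucleus, giving 5 syllables.
V1 /u/ – V2 /i/: cluster /nrt/ — the longest permitted-onset suffix is /t/; onset = /t/, preceding coda = /nr/.
V2 /i/ – V3 /u/: /tjpr/ splits as /tj/ + /pr/ (/pr/ is the longest suffix that is a licit onset).
V3 /u/ – V4 /a/: /tp/ splits as /t/ + /p/ (/p/ is the longest suffix that is a licit onset).
V4 /a/ – V5 /u/: cluster /nrpr/ — the longest permitted-onset suffix is /pr/; onset = /pr/, preceding coda = /nr/.
Syllabification: zrunr.titj.prut.panr.pruk.
Syllable 1 is /zrunr/ with coda /nr/, so it is closed.

closed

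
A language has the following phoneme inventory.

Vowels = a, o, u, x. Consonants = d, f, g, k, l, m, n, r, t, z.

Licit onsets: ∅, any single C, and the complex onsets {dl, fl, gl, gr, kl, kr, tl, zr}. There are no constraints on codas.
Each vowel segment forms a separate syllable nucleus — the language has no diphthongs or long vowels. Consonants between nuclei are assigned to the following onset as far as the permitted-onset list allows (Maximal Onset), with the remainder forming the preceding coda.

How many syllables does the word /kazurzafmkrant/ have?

4

The vowels are a, u, a, a — 4 nuclei, so 4 syllables.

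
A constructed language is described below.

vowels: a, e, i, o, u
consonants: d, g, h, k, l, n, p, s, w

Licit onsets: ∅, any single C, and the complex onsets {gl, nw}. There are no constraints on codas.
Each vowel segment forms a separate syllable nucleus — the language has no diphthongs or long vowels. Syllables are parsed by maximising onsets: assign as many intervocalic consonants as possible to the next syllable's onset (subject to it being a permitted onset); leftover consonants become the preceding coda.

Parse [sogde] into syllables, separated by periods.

The vowels are o, e — 2 nuclei, so 2 syllables.
V1 /o/ – V2 /e/: cluster /gd/ — the longest permitted-onset suffix is /d/; onset = /d/, preceding coda = /g/.

sog.de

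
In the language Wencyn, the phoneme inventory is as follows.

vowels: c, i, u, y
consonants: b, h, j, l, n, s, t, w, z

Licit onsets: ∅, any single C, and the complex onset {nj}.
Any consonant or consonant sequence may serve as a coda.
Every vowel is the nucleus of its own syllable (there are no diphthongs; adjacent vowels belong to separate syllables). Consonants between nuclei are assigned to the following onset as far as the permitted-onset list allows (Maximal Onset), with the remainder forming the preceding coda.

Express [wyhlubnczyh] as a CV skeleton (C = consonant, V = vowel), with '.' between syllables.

The vowels are y, u, c, y — 4 nuclei, so 4 syllables.
Between /y/ (V1) and /u/ (V2): /hl/; trying suffixes from longest down, /l/ is the first permitted one, so coda /h/ | onset /l/.
Between /u/ (V2) and /c/ (V3): /bn/ splits as /b/ + /n/ (/n/ is the longest suffix that is a licit onset).
Between /c/ (V3) and /y/ (V4): /z/ → onset of the next syllable (single consonants are always licit onsets).
Result: wyh.lub.nc.zyh.
Mapping each syllable to C/V: /wyh/ → CVC, /lub/ → CVC, /nc/ → CV, /zyh/ → CVC.

CVC.CVC.CV.CVC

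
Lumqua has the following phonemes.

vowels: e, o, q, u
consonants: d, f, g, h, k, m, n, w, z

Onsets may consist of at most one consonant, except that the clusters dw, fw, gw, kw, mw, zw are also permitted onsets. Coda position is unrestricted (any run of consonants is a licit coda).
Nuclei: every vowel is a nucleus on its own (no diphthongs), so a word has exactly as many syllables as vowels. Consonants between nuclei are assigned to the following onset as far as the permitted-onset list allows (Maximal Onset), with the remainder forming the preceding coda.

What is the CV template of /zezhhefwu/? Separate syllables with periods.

The vowels are e, e, u — 3 nuclei, so 3 syllables.
σ1/σ2 boundary: /zhh/ splits as /zh/ + /h/ (/h/ is the longest suffix that is a licit onset).
σ2/σ3 boundary: /fw/ — entire cluster is a permitted onset → onset /fw/, coda ∅.
Syllabification: zezh.he.fwu.
Mapping each syllable to C/V: /zezh/ → CVCC, /he/ → CV, /fwu/ → CCV.

CVCC.CV.CCV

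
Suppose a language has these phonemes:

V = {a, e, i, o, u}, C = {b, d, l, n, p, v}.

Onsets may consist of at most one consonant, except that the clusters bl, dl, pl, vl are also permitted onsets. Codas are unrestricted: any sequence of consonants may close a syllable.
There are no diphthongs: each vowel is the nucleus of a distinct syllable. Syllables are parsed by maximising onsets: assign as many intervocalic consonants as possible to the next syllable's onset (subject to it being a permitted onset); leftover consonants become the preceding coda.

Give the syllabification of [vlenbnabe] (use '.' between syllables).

Nuclei (vowels): e, a, e → 3 syllables.
Between /e/ (V1) and /a/ (V2): /nbn/ splits as /nb/ + /n/ (/n/ is the longest suffix that is a licit onset).
Between /a/ (V2) and /e/ (V3): /b/ is a single consonant, so it becomes the next onset.

vlenb.na.be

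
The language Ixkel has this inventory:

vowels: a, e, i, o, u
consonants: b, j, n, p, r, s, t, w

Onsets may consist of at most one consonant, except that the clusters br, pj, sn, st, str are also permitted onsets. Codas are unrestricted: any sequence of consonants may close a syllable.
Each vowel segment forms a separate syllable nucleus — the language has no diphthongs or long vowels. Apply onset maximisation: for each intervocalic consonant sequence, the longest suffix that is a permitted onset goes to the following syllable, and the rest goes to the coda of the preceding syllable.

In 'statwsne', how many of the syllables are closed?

Vowels present: a, e; each is a nucleus, giving 2 syllables.
Between /a/ (V1) and /e/ (V2): /twsn/; trying suffixes from longest down, /sn/ is the first permitted one, so coda /tw/ | onset /sn/.
So the parse is statw.sne.
Classifying each syllable: /statw/ (closed), /sne/ (open).
Closed syllables: 1.

1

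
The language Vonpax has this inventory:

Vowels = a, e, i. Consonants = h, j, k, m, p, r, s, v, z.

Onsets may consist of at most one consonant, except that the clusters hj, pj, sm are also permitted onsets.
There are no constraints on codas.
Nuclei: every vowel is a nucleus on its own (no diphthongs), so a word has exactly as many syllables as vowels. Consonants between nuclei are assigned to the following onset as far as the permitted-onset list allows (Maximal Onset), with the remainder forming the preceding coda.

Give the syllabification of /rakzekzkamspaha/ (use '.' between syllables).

Nuclei (vowels): a, e, a, a, a → 5 syllables.
/a…e/ gap (V1→V2): /kz/ splits as /k/ + /z/ (/z/ is the longest suffix that is a licit onset).
/e…a/ gap (V2→V3): cluster /kzk/ — the longest permitted-onset suffix is /k/; onset = /k/, preceding coda = /kz/.
/a…a/ gap (V3→V4): cluster /msp/ — the longest permitted-onset suffix is /p/; onset = /p/, preceding coda = /ms/.
/a…a/ gap (V4→V5): /h/ → onset of the next syllable (single consonants are always licit onsets).

rak.zekz.kams.pa.ha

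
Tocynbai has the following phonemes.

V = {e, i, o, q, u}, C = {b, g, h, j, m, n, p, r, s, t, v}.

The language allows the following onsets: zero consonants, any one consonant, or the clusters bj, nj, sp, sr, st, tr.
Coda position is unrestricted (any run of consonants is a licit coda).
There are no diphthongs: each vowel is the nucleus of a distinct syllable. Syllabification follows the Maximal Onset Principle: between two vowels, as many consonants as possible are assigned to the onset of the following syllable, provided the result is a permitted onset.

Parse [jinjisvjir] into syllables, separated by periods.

ji.njisv.jir

Vowels present: i, i, i; each is a nucleus, giving 3 syllables.
/i…i/ gap (V1→V2): /nj/ — entire cluster is a permitted onset → onset /nj/, coda ∅.
/i…i/ gap (V2→V3): cluster /svj/ — the longest permitted-onset suffix is /j/; onset = /j/, preceding coda = /sv/.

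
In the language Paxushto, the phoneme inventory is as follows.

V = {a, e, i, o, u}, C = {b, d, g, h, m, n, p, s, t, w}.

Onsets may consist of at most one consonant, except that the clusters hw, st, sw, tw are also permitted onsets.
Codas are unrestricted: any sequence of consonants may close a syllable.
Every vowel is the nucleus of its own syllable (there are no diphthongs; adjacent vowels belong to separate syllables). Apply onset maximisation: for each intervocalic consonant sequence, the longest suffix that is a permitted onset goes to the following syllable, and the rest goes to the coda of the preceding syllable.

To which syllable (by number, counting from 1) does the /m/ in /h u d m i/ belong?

The vowels are u, i — 2 nuclei, so 2 syllables.
V1 /u/ – V2 /i/: /dm/; trying suffixes from longest down, /m/ is the first permitted one, so coda /d/ | onset /m/.
Result: hud.mi.
The /m/ is in the onset of syllable 2 (/mi/).

2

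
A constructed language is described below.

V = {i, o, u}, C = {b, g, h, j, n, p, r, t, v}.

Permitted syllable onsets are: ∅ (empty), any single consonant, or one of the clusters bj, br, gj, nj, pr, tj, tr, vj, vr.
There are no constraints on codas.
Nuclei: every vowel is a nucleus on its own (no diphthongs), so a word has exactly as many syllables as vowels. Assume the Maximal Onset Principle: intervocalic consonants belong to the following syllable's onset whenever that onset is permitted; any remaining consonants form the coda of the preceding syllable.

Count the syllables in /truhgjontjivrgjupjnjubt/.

Vowels present: u, o, i, u, u; each is a nucleus, giving 5 syllables.

5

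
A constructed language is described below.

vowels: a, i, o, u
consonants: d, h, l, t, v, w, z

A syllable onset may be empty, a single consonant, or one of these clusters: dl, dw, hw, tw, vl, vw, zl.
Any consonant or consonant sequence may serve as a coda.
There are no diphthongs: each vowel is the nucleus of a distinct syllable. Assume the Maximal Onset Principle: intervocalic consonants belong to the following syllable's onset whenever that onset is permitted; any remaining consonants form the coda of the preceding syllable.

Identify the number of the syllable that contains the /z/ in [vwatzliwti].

2

Nuclei (vowels): a, i, i → 3 syllables.
σ1/σ2 boundary: /tzl/ — longest licit onset from the right is /zl/, leaving /t/ as coda.
σ2/σ3 boundary: /wt/ — longest licit onset from the right is /t/, leaving /w/ as coda.
Result: vwat.zliw.ti.
The /z/ is in the onset of syllable 2 (/zliw/).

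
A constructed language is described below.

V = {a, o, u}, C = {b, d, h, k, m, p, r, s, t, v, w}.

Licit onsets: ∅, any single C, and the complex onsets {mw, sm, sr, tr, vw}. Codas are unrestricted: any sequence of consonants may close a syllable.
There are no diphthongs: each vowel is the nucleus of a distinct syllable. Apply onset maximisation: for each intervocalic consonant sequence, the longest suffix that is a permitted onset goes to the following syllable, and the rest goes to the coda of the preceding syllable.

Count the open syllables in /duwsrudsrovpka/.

1

The vowels are u, u, o, a — 4 nuclei, so 4 syllables.
σ1/σ2 boundary: /wsr/; trying suffixes from longest down, /sr/ is the first permitted one, so coda /w/ | onset /sr/.
σ2/σ3 boundary: /dsr/ — longest licit onset from the right is /sr/, leaving /d/ as coda.
σ3/σ4 boundary: /vpk/ splits as /vp/ + /k/ (/k/ is the longest suffix that is a licit onset).
Syllabification: duw.srud.srovp.ka.
Classifying each syllable: /duw/ (closed), /srud/ (closed), /srovp/ (closed), /ka/ (open).
Open syllables: 1.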